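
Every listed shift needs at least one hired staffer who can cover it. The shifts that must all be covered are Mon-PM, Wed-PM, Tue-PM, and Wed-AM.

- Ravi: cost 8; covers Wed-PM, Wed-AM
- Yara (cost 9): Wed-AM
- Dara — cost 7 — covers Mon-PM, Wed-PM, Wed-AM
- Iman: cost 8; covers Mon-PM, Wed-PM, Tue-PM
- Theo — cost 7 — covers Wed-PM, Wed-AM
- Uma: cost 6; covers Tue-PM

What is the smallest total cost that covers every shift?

13

Choose Dara and Uma: together they cover Mon-PM, Wed-PM, Tue-PM, Wed-AM — every shift.
Total cost: 7 + 6 = 13.
No cover costs less than 13.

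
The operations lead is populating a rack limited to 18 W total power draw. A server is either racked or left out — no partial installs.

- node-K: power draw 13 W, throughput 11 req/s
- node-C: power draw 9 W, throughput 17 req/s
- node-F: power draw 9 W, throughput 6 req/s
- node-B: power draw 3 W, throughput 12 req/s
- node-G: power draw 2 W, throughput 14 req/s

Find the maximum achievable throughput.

node-C + node-B + node-G: power draw 9 + 3 + 2 = 14 ≤ 18, throughput 17 + 12 + 14 = 43.
node-K + node-B + node-G: power draw 13 + 3 + 2 = 18 ≤ 18, throughput 11 + 12 + 14 = 37.
node-F + node-B + node-G: power draw 9 + 3 + 2 = 14 ≤ 18, throughput 6 + 12 + 14 = 32.
Best is node-C, node-B, and node-G with total throughput 43.

43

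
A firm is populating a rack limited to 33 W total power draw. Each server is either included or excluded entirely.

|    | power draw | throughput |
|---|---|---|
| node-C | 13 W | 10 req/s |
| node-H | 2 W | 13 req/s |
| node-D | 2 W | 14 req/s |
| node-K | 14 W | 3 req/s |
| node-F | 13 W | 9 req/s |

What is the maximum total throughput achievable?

Treat it as a binary knapsack problem.
Allowing fractional choices, the relaxed optimum would be about 46.6, but servers are indivisible.
node-C + node-H + node-D + node-K: power draw 13 + 2 + 2 + 14 = 31 ≤ 33, throughput 10 + 13 + 14 + 3 = 40.
node-H + node-D + node-K + node-F: power draw 2 + 2 + 14 + 13 = 31 ≤ 33, throughput 13 + 14 + 3 + 9 = 39.
node-C + node-H + node-D + node-F: power draw 13 + 2 + 2 + 13 = 30 ≤ 33, throughput 10 + 13 + 14 + 9 = 46.
Best is node-C, node-H, node-D, and node-F with total throughput 46.

46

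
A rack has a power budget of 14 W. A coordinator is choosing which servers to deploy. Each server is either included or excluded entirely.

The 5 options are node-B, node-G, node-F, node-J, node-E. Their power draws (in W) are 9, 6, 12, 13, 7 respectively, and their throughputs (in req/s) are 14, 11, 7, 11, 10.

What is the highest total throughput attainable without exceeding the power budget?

This is an integer program with binary decision variables.
Allowing fractional choices, the relaxed optimum would be about 23.4, but servers are indivisible.
node-B: power draw 9 ≤ 14, throughput 14.
node-G + node-E: power draw 6 + 7 = 13 ≤ 14, throughput 11 + 10 = 21.
Best is node-G and node-E with total throughput 21.

21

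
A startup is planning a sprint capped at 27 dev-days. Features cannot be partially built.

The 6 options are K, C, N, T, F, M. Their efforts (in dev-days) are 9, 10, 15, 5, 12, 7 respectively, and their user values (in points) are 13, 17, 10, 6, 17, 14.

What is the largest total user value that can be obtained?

44

Allowing fractional choices, the relaxed optimum would be about 45.4, but features are indivisible.
C + T + F: effort 10 + 5 + 12 = 27 ≤ 27, user value 17 + 6 + 17 = 40.
C + T + M: effort 10 + 5 + 7 = 22 ≤ 27, user value 17 + 6 + 14 = 37.
K + C + M: effort 9 + 10 + 7 = 26 ≤ 27, user value 13 + 17 + 14 = 44.
Best is K, C, and M with total user value 44.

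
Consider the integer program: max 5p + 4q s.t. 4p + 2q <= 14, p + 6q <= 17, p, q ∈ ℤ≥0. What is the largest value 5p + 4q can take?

19

(p,q)=(3,1): 4·3+2·1=14≤14, 1·3+6·1=9≤17, objective 19.
(p,q)=(2,2): 4·2+2·2=12≤14, 1·2+6·2=14≤17, objective 18.
The best lattice point is (3,1), giving 19.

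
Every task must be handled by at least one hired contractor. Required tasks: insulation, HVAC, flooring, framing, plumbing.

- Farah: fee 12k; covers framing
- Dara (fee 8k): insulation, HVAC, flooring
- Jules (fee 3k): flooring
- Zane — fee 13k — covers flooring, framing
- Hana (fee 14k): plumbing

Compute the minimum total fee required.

Choose Farah, Dara, and Hana: together they cover insulation, HVAC, flooring, framing, plumbing — every task.
Total fee: 12 + 8 + 14 = 34.

34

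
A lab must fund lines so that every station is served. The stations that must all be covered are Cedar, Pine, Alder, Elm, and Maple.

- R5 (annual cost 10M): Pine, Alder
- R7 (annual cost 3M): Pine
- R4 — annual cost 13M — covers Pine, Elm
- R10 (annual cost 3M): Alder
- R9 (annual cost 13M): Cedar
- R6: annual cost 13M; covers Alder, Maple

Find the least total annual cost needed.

39

This is a weighted set-cover instance.
Choose R4, R9, and R6: together they cover Cedar, Pine, Alder, Elm, Maple — every station.
Total annual cost: 13 + 13 + 13 = 39.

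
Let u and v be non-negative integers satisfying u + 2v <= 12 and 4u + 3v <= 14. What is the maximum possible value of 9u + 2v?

(u,v)=(3,0) is feasible, giving 27.
(u,v)=(2,1) is feasible, giving 20.
(u,v)=(2,0) is feasible, giving 18.
No feasible integer point exceeds 27.

27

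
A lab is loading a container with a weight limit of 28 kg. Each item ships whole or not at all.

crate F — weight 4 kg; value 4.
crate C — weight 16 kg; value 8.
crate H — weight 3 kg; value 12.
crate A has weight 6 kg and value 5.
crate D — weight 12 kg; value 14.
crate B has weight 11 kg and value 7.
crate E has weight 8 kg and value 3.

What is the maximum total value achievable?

35

Allowing fractional choices, the relaxed optimum would be about 36.9, but items are indivisible.
crate F + crate H + crate D + crate E: weight 4 + 3 + 12 + 8 = 27 ≤ 28, value 4 + 12 + 14 + 3 = 33.
crate F + crate H + crate A + crate D: weight 4 + 3 + 6 + 12 = 25 ≤ 28, value 4 + 12 + 5 + 14 = 35.
crate H + crate D + crate B: weight 3 + 12 + 11 = 26 ≤ 28, value 12 + 14 + 7 = 33.
Best is crate F, crate H, crate A, and crate D with total value 35.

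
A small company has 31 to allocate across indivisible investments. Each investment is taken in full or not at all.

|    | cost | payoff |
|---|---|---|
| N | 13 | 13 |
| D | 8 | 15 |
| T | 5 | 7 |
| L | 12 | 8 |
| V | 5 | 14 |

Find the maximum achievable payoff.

D + T + L + V: cost 8 + 5 + 12 + 5 = 30 ≤ 31, payoff 15 + 7 + 8 + 14 = 44.
N + D + T + V: cost 13 + 8 + 5 + 5 = 31 ≤ 31, payoff 13 + 15 + 7 + 14 = 49.
N + D + V: cost 13 + 8 + 5 = 26 ≤ 31, payoff 13 + 15 + 14 = 42.
Best is N, D, T, and V with total payoff 49.

49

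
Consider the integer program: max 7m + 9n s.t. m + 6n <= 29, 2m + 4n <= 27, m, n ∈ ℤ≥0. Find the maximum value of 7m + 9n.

91

(m,n)=(13,0): 1·13+6·0=13≤29, 2·13+4·0=26≤27, objective 91.
(m,n)=(12,0): 1·12+6·0=12≤29, 2·12+4·0=24≤27, objective 84.
Maximum is 91 at (m,n)=(13,0).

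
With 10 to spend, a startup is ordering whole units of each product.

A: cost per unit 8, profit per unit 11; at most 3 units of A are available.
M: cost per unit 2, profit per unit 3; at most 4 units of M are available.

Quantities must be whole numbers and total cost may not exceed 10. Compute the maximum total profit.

This is a bounded integer knapsack.
M has the best ratio (3/2); taking only M gives at most 4×3 = 12 (stopped by the supply cap of 4).
Mixing does better — 1×A and 1×M: cost 10 ≤ 10, profit 1·11 + 1·3 = 14.

14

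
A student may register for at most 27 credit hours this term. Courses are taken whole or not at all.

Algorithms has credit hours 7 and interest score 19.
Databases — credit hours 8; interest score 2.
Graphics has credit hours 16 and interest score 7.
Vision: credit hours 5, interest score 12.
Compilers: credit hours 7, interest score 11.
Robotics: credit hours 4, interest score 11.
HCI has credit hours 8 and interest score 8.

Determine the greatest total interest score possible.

53

Algorithms + Vision + Compilers + HCI: credit hours 7 + 5 + 7 + 8 = 27 ≤ 27, interest score 19 + 12 + 11 + 8 = 50.
Algorithms + Vision + Compilers + Robotics: credit hours 7 + 5 + 7 + 4 = 23 ≤ 27, interest score 19 + 12 + 11 + 11 = 53.
Algorithms + Vision + Robotics + HCI: credit hours 7 + 5 + 4 + 8 = 24 ≤ 27, interest score 19 + 12 + 11 + 8 = 50.
Best is Algorithms, Vision, Compilers, and Robotics with total interest score 53.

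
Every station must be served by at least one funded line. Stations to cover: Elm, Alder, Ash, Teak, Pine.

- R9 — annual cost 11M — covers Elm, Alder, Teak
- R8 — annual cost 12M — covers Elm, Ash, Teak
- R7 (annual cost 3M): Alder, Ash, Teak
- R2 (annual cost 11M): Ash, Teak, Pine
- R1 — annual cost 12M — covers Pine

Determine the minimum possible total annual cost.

22

The greedy cost-per-new-station heuristic would pick R7, R9, and R2 for 25, but a cheaper cover exists.
Choose R9 and R2: together they cover Elm, Alder, Ash, Teak, Pine — every station.
Total annual cost: 11 + 11 = 22.
No cover costs less than 22.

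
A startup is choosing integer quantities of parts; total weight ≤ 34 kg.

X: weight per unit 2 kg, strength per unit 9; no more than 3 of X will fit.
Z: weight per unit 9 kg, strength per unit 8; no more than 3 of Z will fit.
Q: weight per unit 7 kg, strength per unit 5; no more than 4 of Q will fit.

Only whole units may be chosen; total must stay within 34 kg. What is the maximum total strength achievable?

Take 3×X and 3×Z: weight 33 ≤ 34, strength 3·9 + 3·8 = 51.
X has the best ratio (9/2) and is taken to its limit of 3; remaining capacity is filled optimally with the others.

51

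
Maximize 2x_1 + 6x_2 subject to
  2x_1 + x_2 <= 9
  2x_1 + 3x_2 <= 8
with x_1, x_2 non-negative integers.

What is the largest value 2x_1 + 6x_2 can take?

Relaxing integrality, the LP optimum is 16.00 at (x_1,x_2) = (0, 2.67), which is not an integer point.
(x_1,x_2)=(1,2): 2·1+1·2=4≤9, 2·1+3·2=8≤8, objective 14.
(x_1,x_2)=(0,2): 2·0+1·2=2≤9, 2·0+3·2=6≤8, objective 12.
(x_1,x_2)=(2,1): 2·2+1·1=5≤9, 2·2+3·1=7≤8, objective 10.
The best lattice point is (1,2), giving 14.

14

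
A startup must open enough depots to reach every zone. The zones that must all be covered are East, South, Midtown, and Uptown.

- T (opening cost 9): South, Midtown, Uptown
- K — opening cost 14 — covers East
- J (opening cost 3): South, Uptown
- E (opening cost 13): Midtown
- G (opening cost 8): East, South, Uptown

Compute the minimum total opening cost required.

The greedy cost-per-new-zone heuristic would pick J, G, and T for 20, but a cheaper cover exists.
Choose T and G: together they cover East, South, Midtown, Uptown — every zone.
Total opening cost: 9 + 8 = 17.
No cover costs less than 17.

17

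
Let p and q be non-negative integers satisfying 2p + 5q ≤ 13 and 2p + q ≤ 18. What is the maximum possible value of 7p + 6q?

42

(p,q)=(6,0) is feasible, giving 42.
(p,q)=(5,0) is feasible, giving 35.
The best lattice point is (6,0), giving 42.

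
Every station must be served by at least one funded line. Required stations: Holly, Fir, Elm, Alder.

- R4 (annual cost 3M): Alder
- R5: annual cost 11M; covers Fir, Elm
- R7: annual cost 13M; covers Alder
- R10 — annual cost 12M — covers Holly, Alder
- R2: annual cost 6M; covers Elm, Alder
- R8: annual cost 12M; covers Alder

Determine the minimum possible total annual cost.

The greedy cost-per-new-station heuristic would pick R4, R5, and R10 for 26, but a cheaper cover exists.
Choose R5 and R10: together they cover Holly, Fir, Elm, Alder — every station.
Total annual cost: 11 + 12 = 23.
No cover costs less than 23.

23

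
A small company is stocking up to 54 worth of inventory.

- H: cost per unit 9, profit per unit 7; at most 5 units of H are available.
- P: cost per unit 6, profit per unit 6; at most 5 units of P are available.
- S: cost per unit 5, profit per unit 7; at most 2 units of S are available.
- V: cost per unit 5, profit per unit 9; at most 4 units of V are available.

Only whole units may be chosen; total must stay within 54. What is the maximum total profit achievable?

This is a bounded integer knapsack.
4×P, 2×S, and 4×V: cost 54 ≤ 54, profit 4·6 + 2·7 + 4·9 = 74.
2×H, 1×P, 2×S, and 4×V: cost 54 ≤ 54, profit 2·7 + 1·6 + 2·7 + 4·9 = 70.
Best is 74.

74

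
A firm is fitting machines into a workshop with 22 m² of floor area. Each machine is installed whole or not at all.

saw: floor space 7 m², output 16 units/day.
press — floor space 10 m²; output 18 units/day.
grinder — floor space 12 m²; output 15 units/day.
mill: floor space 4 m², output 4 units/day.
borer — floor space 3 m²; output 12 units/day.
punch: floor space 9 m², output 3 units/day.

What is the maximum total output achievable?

This is an integer program with binary decision variables.
Allowing fractional choices, the relaxed optimum would be about 48.5, but machines are indivisible.
saw + press + borer: floor space 7 + 10 + 3 = 20 ≤ 22, output 16 + 18 + 12 = 46.
saw + grinder + borer: floor space 7 + 12 + 3 = 22 ≤ 22, output 16 + 15 + 12 = 43.
Best is saw, press, and borer with total output 46.

46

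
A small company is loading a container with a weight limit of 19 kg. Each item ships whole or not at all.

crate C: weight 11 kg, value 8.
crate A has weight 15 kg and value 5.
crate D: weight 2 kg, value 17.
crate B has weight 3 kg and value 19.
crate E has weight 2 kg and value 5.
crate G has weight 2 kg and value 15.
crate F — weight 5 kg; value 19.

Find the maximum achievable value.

Allowing fractional choices, the relaxed optimum would be about 78.6, but items are indivisible.
crate D + crate B + crate E + crate G + crate F: weight 2 + 3 + 2 + 2 + 5 = 14 ≤ 19, value 17 + 19 + 5 + 15 + 19 = 75.
crate D + crate B + crate E + crate F: weight 2 + 3 + 2 + 5 = 12 ≤ 19, value 17 + 19 + 5 + 19 = 60.
crate D + crate B + crate G + crate F: weight 2 + 3 + 2 + 5 = 12 ≤ 19, value 17 + 19 + 15 + 19 = 70.
Best is crate D, crate B, crate E, crate G, and crate F with total value 75.

75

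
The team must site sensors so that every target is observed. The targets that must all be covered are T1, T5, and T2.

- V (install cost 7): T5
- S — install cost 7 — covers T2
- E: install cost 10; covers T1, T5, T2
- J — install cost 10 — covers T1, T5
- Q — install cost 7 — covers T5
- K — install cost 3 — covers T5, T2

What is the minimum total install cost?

E alone covers T1, T5, T2 — every target.
Total install cost: 10.

10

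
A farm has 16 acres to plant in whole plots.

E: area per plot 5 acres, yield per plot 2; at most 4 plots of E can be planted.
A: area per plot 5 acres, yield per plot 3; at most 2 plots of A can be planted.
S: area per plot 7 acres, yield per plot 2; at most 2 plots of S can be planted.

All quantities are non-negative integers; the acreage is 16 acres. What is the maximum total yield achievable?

A has the best ratio (3/5); taking only A gives at most 2×3 = 6 (stopped by the supply cap of 2).
Mixing does better — 1×E and 2×A: area 15 ≤ 16, yield 1·2 + 2·3 = 8.

8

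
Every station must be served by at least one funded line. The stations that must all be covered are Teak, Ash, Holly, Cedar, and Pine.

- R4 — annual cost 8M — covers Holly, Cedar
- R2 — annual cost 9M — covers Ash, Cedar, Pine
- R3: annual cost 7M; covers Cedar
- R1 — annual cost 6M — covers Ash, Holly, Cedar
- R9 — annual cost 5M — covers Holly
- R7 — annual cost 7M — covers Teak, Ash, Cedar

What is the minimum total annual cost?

21

Choose R2, R9, and R7: together they cover Teak, Ash, Holly, Cedar, Pine — every station.
Total annual cost: 9 + 5 + 7 = 21.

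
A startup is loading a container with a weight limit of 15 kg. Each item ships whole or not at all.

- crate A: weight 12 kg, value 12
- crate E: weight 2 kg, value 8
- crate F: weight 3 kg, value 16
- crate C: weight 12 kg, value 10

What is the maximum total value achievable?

crate A + crate F: weight 12 + 3 = 15 ≤ 15, value 12 + 16 = 28.
crate F + crate C: weight 3 + 12 = 15 ≤ 15, value 16 + 10 = 26.
crate E + crate F: weight 2 + 3 = 5 ≤ 15, value 8 + 16 = 24.
Best is crate A and crate F with total value 28.

28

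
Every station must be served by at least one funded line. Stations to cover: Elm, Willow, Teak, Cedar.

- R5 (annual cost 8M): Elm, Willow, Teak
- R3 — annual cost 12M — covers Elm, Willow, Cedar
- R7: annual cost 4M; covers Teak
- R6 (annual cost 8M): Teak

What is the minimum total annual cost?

The greedy cost-per-new-station heuristic would pick R5 and R3 for 20, but a cheaper cover exists.
Choose R3 and R7: together they cover Elm, Willow, Teak, Cedar — every station.
Total annual cost: 12 + 4 = 16.
No cover costs less than 16.

16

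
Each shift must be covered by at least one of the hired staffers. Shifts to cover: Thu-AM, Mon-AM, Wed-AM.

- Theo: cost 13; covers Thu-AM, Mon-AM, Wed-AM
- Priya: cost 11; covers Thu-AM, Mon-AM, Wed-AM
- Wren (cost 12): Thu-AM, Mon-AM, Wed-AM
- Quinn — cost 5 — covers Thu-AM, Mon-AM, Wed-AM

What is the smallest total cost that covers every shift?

Quinn alone covers Thu-AM, Mon-AM, Wed-AM — every shift.
Total cost: 5.
No cover costs less than 5.

5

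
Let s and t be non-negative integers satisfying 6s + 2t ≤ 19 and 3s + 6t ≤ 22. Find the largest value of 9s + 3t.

The continuous relaxation peaks at (3.17, 0) with value 28.50; rounding to a feasible lattice point costs some objective.
(s,t)=(3,0): 6·3+2·0=18≤19, 3·3+6·0=9≤22, objective 27.
(s,t)=(2,1): 6·2+2·1=14≤19, 3·2+6·1=12≤22, objective 21.
(s,t)=(2,0): 6·2+2·0=12≤19, 3·2+6·0=6≤22, objective 18.
The best lattice point is (3,0), giving 27.

27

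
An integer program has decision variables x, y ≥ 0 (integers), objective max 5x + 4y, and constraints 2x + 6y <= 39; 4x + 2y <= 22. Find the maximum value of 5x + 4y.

Relaxing integrality, the LP optimum is 35.90 at (x,y) = (2.7, 5.6), which is not an integer point.
(x,y)=(3,5): 2·3+6·5=36≤39, 4·3+2·5=22≤22, objective 35.
(x,y)=(3,4): 2·3+6·4=30≤39, 4·3+2·4=20≤22, objective 31.
Maximum is 35 at (x,y)=(3,5).

35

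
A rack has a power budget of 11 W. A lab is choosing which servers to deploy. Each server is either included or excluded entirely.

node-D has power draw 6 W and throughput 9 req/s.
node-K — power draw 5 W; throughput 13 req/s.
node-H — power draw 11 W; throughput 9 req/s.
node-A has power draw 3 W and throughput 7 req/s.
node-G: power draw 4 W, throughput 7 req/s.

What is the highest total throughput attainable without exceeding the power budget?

Take node-D and node-K: power draw 6 + 5 = 11 ≤ 11, throughput 9 + 13 = 22.
No other feasible combination does better.

22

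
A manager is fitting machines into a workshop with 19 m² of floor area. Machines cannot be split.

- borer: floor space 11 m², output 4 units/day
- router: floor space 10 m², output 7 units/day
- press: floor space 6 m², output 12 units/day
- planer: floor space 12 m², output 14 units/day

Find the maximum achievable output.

26

press + planer: floor space 6 + 12 = 18 ≤ 19, output 12 + 14 = 26.
router + press: floor space 10 + 6 = 16 ≤ 19, output 7 + 12 = 19.
borer + press: floor space 11 + 6 = 17 ≤ 19, output 4 + 12 = 16.
Best is press and planer with total output 26.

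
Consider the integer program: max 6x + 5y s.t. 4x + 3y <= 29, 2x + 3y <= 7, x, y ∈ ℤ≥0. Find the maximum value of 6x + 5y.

(x,y)=(3,0) is feasible, giving 18.
(x,y)=(2,1) is feasible, giving 17.
(x,y)=(2,0) is feasible, giving 12.
The best lattice point is (3,0), giving 18.

18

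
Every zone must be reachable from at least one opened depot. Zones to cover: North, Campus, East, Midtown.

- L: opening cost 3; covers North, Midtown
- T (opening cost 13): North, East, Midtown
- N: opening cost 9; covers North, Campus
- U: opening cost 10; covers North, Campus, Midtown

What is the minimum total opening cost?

22

The greedy cost-per-new-zone heuristic would pick L, N, and T for 25, but a cheaper cover exists.
Choose T and N: together they cover North, Campus, East, Midtown — every zone.
Total opening cost: 13 + 9 = 22.
No cover costs less than 22.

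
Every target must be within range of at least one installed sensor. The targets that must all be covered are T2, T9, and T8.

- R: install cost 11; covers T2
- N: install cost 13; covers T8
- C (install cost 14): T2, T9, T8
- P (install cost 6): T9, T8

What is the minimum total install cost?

This is a weighted set-cover instance.
The greedy cost-per-new-target heuristic would pick P and R for 17, but a cheaper cover exists.
C alone covers T2, T9, T8 — every target.
Total install cost: 14.
No cover costs less than 14.

14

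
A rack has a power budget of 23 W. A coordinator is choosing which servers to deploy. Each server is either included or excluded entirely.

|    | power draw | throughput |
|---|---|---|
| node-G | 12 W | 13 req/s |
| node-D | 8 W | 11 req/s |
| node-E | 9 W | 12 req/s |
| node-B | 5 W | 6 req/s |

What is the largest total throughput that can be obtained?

Allowing fractional choices, the relaxed optimum would be about 30.1, but servers are indivisible.
node-G + node-E: power draw 12 + 9 = 21 ≤ 23, throughput 13 + 12 = 25.
node-D + node-E + node-B: power draw 8 + 9 + 5 = 22 ≤ 23, throughput 11 + 12 + 6 = 29.
node-G + node-D: power draw 12 + 8 = 20 ≤ 23, throughput 13 + 11 = 24.
Best is node-D, node-E, and node-B with total throughput 29.

29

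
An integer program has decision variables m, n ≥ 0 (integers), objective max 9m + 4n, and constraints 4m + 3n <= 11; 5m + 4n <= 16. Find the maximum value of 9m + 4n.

(m,n)=(2,1): 4·2+3·1=11≤11, 5·2+4·1=14≤16, objective 22.
(m,n)=(2,0): 4·2+3·0=8≤11, 5·2+4·0=10≤16, objective 18.
(m,n)=(1,2): 4·1+3·2=10≤11, 5·1+4·2=13≤16, objective 17.
No feasible integer point exceeds 22.

22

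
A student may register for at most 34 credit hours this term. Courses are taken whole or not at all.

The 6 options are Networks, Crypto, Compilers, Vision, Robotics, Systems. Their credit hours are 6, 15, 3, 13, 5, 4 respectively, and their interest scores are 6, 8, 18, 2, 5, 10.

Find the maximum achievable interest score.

Allowing fractional choices, the relaxed optimum would be about 47.2, but courses are indivisible.
Networks + Crypto + Compilers + Robotics + Systems: credit hours 6 + 15 + 3 + 5 + 4 = 33 ≤ 34, interest score 6 + 8 + 18 + 5 + 10 = 47.
Crypto + Compilers + Robotics + Systems: credit hours 15 + 3 + 5 + 4 = 27 ≤ 34, interest score 8 + 18 + 5 + 10 = 41.
Networks + Crypto + Compilers + Systems: credit hours 6 + 15 + 3 + 4 = 28 ≤ 34, interest score 6 + 8 + 18 + 10 = 42.
Best is Networks, Crypto, Compilers, Robotics, and Systems with total interest score 47.

47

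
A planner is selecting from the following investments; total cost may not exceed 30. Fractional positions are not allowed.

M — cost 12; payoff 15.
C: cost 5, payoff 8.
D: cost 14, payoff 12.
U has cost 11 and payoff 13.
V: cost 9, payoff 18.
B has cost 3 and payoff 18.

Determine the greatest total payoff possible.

Treat it as a binary knapsack problem.
Allowing fractional choices, the relaxed optimum would be about 60.2, but investments are indivisible.
M + C + V + B: cost 12 + 5 + 9 + 3 = 29 ≤ 30, payoff 15 + 8 + 18 + 18 = 59.
C + U + V + B: cost 5 + 11 + 9 + 3 = 28 ≤ 30, payoff 8 + 13 + 18 + 18 = 57.
M + V + B: cost 12 + 9 + 3 = 24 ≤ 30, payoff 15 + 18 + 18 = 51.
Best is M, C, V, and B with total payoff 59.

59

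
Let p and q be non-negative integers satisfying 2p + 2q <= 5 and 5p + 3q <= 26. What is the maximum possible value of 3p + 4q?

8

(p,q)=(0,2): 2·0+2·2=4≤5, 5·0+3·2=6≤26, objective 8.
(p,q)=(1,1): 2·1+2·1=4≤5, 5·1+3·1=8≤26, objective 7.
No feasible integer point exceeds 8.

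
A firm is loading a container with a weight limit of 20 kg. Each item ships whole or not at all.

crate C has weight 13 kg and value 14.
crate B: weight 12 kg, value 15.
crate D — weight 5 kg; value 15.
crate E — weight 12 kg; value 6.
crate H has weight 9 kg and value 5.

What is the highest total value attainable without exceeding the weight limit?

30

This is an integer program with binary decision variables.
Take crate B and crate D: weight 12 + 5 = 17 ≤ 20, value 15 + 15 = 30.
No other feasible combination does better.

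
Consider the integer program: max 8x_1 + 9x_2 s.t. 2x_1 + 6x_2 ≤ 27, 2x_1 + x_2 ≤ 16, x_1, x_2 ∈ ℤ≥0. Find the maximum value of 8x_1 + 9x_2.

74

The continuous relaxation peaks at (6.9, 2.2) with value 75.00; rounding to a feasible lattice point costs some objective.
(x_1,x_2)=(7,2) is feasible, giving 74.
(x_1,x_2)=(6,2) is feasible, giving 66.
(x_1,x_2)=(7,1) is feasible, giving 65.
No feasible integer point exceeds 74.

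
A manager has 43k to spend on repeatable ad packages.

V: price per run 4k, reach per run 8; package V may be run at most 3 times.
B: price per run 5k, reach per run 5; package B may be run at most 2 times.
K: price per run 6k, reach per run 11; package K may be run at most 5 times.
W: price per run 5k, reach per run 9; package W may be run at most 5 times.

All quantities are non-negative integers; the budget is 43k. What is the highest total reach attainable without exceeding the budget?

V has the best ratio (8/4); taking only V gives at most 3×8 = 24 (stopped by the supply cap of 3).
Mixing does better — 2×V, 5×K, and 1×W: price 43 ≤ 43, reach 2·8 + 5·11 + 1·9 = 80.

80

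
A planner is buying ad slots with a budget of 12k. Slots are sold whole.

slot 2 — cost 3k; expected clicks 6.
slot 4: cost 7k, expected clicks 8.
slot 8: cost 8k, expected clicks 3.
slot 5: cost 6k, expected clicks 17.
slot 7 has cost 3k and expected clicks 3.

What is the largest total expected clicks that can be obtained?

26

This is an integer program with binary decision variables.
slot 2 + slot 5: cost 3 + 6 = 9 ≤ 12, expected clicks 6 + 17 = 23.
slot 2 + slot 5 + slot 7: cost 3 + 6 + 3 = 12 ≤ 12, expected clicks 6 + 17 + 3 = 26.
slot 5 + slot 7: cost 6 + 3 = 9 ≤ 12, expected clicks 17 + 3 = 20.
Best is slot 2, slot 5, and slot 7 with total expected clicks 26.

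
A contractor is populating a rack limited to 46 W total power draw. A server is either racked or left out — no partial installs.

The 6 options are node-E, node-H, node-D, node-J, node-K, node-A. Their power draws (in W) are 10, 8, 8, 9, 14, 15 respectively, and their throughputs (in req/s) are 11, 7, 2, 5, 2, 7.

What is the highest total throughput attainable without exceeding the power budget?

30

node-E + node-H + node-D + node-A: power draw 10 + 8 + 8 + 15 = 41 ≤ 46, throughput 11 + 7 + 2 + 7 = 27.
node-E + node-H + node-J + node-A: power draw 10 + 8 + 9 + 15 = 42 ≤ 46, throughput 11 + 7 + 5 + 7 = 30.
node-E + node-H + node-A: power draw 10 + 8 + 15 = 33 ≤ 46, throughput 11 + 7 + 7 = 25.
Best is node-E, node-H, node-J, and node-A with total throughput 30.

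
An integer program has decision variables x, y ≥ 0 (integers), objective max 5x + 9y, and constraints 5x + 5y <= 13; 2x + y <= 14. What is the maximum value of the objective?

The continuous relaxation peaks at (0, 2.6) with value 23.40; rounding to a feasible lattice point costs some objective.
(x,y)=(0,2): 5·0+5·2=10≤13, 2·0+1·2=2≤14, objective 18.
(x,y)=(1,1): 5·1+5·1=10≤13, 2·1+1·1=3≤14, objective 14.
(x,y)=(0,1): 5·0+5·1=5≤13, 2·0+1·1=1≤14, objective 9.
Maximum is 18 at (x,y)=(0,2).

18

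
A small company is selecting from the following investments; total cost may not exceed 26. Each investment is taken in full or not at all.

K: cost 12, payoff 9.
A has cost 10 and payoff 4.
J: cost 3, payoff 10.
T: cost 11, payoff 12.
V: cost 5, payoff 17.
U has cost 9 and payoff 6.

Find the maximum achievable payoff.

Treat it as a binary knapsack problem.
T + V + U: cost 11 + 5 + 9 = 25 ≤ 26, payoff 12 + 17 + 6 = 35.
J + T + V: cost 3 + 11 + 5 = 19 ≤ 26, payoff 10 + 12 + 17 = 39.
K + J + V: cost 12 + 3 + 5 = 20 ≤ 26, payoff 9 + 10 + 17 = 36.
Best is J, T, and V with total payoff 39.

39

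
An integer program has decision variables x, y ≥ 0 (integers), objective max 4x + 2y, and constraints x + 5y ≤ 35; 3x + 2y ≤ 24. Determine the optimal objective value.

(x,y)=(8,0): 1·8+5·0=8≤35, 3·8+2·0=24≤24, objective 32.
(x,y)=(7,1): 1·7+5·1=12≤35, 3·7+2·1=23≤24, objective 30.
(x,y)=(7,0): 1·7+5·0=7≤35, 3·7+2·0=21≤24, objective 28.
The best lattice point is (8,0), giving 32.

32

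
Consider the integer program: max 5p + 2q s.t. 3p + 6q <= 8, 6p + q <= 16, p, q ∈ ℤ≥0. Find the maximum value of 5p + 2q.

(p,q)=(2,0) is feasible, giving 10.
(p,q)=(1,0) is feasible, giving 5.
No feasible integer point exceeds 10.

10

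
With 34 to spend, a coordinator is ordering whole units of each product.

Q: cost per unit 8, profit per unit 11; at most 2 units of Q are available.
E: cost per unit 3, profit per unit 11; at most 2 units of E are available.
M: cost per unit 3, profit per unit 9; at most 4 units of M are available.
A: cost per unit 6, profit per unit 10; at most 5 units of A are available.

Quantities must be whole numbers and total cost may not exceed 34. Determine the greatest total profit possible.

80

E has the best ratio (11/3); taking only E gives at most 2×11 = 22 (stopped by the supply cap of 2).
Mixing does better — 2×Q, 2×E, and 4×M: cost 34 ≤ 34, profit 2·11 + 2·11 + 4·9 = 80.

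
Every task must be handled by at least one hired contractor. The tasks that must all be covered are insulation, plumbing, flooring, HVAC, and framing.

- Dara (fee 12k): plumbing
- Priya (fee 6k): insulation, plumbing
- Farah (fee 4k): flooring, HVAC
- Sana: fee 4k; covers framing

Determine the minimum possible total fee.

Choose Priya, Farah, and Sana: together they cover insulation, plumbing, flooring, HVAC, framing — every task.
Total fee: 6 + 4 + 4 = 14.

14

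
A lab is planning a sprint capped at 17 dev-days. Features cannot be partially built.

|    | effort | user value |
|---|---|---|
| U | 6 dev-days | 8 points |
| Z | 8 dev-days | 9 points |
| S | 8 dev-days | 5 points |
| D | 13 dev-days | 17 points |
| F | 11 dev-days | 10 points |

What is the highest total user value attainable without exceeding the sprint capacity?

18

Allowing fractional choices, the relaxed optimum would be about 22.4, but features are indivisible.
U + Z: effort 6 + 8 = 14 ≤ 17, user value 8 + 9 = 17.
D: effort 13 ≤ 17, user value 17.
U + F: effort 6 + 11 = 17 ≤ 17, user value 8 + 10 = 18.
Best is U and F with total user value 18.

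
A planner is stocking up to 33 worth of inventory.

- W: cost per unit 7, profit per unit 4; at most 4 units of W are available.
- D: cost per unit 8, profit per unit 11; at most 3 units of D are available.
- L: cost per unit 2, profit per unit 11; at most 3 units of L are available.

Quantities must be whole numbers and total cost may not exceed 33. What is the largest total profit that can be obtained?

3×D and 3×L: cost 30 ≤ 33, profit 3·11 + 3·11 = 66.
1×W, 2×D, and 3×L: cost 29 ≤ 33, profit 1·4 + 2·11 + 3·11 = 59.
Best is 66.

66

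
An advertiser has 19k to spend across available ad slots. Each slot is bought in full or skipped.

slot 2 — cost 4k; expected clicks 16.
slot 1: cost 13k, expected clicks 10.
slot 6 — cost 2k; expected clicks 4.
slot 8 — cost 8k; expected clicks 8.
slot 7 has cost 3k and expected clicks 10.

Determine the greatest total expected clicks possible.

38

This is an integer program with binary decision variables.
Take slot 2, slot 6, slot 8, and slot 7: cost 4 + 2 + 8 + 3 = 17 ≤ 19, expected clicks 16 + 4 + 8 + 10 = 38.
No other feasible combination does better.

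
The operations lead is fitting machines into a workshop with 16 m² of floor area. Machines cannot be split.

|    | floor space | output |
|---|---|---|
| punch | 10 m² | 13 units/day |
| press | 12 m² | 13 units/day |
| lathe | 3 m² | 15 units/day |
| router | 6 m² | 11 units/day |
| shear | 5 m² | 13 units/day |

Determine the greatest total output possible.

39

Treat it as a binary knapsack problem.
Take lathe, router, and shear: floor space 3 + 6 + 5 = 14 ≤ 16, output 15 + 11 + 13 = 39.
No other feasible combination does better.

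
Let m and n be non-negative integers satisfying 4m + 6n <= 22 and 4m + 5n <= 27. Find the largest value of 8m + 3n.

Relaxing integrality, the LP optimum is 44.00 at (m,n) = (5.5, 0), which is not an integer point.
(m,n)=(5,0): 4·5+6·0=20≤22, 4·5+5·0=20≤27, objective 40.
(m,n)=(4,1): 4·4+6·1=22≤22, 4·4+5·1=21≤27, objective 35.
The best lattice point is (5,0), giving 40.

40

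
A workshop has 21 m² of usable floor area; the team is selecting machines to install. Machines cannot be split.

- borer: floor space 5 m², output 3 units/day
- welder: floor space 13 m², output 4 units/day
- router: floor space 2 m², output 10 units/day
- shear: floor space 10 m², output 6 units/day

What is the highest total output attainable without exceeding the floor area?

19

Treat it as a binary knapsack problem.
Allowing fractional choices, the relaxed optimum would be about 20.2, but machines are indivisible.
borer + welder + router: floor space 5 + 13 + 2 = 20 ≤ 21, output 3 + 4 + 10 = 17.
borer + router + shear: floor space 5 + 2 + 10 = 17 ≤ 21, output 3 + 10 + 6 = 19.
Best is borer, router, and shear with total output 19.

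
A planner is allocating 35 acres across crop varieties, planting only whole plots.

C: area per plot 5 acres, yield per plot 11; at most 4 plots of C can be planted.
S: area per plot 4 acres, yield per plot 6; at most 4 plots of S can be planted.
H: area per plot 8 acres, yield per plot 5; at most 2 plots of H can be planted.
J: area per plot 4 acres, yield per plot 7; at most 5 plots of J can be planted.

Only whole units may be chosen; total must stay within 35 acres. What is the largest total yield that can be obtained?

This is a bounded integer knapsack.
Take 3×C and 5×J: area 35 ≤ 35, yield 3·11 + 5·7 = 68.
No other integer combination yields more.

68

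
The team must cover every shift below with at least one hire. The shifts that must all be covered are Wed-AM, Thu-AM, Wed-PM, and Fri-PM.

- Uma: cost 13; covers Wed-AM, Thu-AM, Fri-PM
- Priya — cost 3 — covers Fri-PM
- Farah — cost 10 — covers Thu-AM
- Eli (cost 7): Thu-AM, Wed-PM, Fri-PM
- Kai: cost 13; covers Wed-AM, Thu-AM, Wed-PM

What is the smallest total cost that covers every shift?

16

This is a weighted set-cover instance.
Choose Priya and Kai: together they cover Wed-AM, Thu-AM, Wed-PM, Fri-PM — every shift.
Total cost: 3 + 13 = 16.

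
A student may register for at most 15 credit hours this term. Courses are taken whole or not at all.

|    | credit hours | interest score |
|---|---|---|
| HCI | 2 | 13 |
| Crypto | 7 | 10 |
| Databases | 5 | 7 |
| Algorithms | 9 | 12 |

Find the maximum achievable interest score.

HCI + Crypto + Databases: credit hours 2 + 7 + 5 = 14 ≤ 15, interest score 13 + 10 + 7 = 30.
HCI + Crypto: credit hours 2 + 7 = 9 ≤ 15, interest score 13 + 10 = 23.
HCI + Algorithms: credit hours 2 + 9 = 11 ≤ 15, interest score 13 + 12 = 25.
Best is HCI, Crypto, and Databases with total interest score 30.

30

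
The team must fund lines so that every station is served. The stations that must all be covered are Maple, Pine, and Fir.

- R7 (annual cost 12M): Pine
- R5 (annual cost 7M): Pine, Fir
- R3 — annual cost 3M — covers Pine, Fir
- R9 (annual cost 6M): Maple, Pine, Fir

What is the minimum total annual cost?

6

This is an integer covering problem.
The greedy cost-per-new-station heuristic would pick R3 and R9 for 9, but a cheaper cover exists.
R9 alone covers Maple, Pine, Fir — every station.
Total annual cost: 6.
No cover costs less than 6.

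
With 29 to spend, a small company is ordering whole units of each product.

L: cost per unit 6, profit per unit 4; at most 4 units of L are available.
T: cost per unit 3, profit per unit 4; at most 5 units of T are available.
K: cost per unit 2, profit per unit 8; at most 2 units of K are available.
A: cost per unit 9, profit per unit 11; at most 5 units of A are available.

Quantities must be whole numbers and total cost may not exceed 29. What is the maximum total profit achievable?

47

This is a bounded integer knapsack.
K has the best ratio (8/2); taking only K gives at most 2×8 = 16 (stopped by the supply cap of 2).
Mixing does better — 5×T, 2×K, and 1×A: cost 28 ≤ 29, profit 5·4 + 2·8 + 1·11 = 47.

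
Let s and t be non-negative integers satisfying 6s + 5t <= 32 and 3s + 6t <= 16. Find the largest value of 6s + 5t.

(s,t)=(5,0): 6·5+5·0=30≤32, 3·5+6·0=15≤16, objective 30.
(s,t)=(4,0): 6·4+5·0=24≤32, 3·4+6·0=12≤16, objective 24.
The best lattice point is (5,0), giving 30.

30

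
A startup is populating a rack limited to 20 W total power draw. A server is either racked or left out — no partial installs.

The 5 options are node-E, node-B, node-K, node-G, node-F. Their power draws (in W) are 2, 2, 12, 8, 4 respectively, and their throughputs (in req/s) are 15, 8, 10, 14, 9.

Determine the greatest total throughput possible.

46

Take node-E, node-B, node-G, and node-F: power draw 2 + 2 + 8 + 4 = 16 ≤ 20, throughput 15 + 8 + 14 + 9 = 46.
No other feasible combination does better.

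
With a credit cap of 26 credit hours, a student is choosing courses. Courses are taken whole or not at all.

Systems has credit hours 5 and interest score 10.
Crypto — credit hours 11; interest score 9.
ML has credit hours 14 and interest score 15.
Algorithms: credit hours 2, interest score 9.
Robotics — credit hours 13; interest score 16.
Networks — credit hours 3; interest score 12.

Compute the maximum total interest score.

47

This is a 0-1 knapsack instance.
Systems + Crypto + Algorithms + Networks: credit hours 5 + 11 + 2 + 3 = 21 ≤ 26, interest score 10 + 9 + 9 + 12 = 40.
Systems + ML + Algorithms + Networks: credit hours 5 + 14 + 2 + 3 = 24 ≤ 26, interest score 10 + 15 + 9 + 12 = 46.
Systems + Algorithms + Robotics + Networks: credit hours 5 + 2 + 13 + 3 = 23 ≤ 26, interest score 10 + 9 + 16 + 12 = 47.
Best is Systems, Algorithms, Robotics, and Networks with total interest score 47.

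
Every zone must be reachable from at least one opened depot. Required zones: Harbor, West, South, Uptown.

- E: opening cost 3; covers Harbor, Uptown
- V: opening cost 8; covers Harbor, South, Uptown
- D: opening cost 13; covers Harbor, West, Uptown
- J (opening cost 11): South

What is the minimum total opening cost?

This is a weighted set-cover instance.
Choose V and D: together they cover Harbor, West, South, Uptown — every zone.
Total opening cost: 8 + 13 = 21.

21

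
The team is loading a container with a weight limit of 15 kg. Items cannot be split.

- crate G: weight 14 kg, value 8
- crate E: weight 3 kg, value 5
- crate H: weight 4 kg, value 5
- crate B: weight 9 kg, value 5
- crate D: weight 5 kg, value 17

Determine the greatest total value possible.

27

Allowing fractional choices, the relaxed optimum would be about 28.7, but items are indivisible.
crate E + crate H + crate D: weight 3 + 4 + 5 = 12 ≤ 15, value 5 + 5 + 17 = 27.
crate E + crate D: weight 3 + 5 = 8 ≤ 15, value 5 + 17 = 22.
Best is crate E, crate H, and crate D with total value 27.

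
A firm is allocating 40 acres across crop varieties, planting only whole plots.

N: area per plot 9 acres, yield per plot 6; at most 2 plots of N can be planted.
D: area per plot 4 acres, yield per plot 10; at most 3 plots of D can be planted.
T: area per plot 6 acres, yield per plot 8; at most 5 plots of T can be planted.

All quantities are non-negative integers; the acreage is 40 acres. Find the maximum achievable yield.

62

This is a bounded integer knapsack.
2×D and 5×T: area 38 ≤ 40, yield 2·10 + 5·8 = 60.
3×D and 4×T: area 36 ≤ 40, yield 3·10 + 4·8 = 62.
Best is 62.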